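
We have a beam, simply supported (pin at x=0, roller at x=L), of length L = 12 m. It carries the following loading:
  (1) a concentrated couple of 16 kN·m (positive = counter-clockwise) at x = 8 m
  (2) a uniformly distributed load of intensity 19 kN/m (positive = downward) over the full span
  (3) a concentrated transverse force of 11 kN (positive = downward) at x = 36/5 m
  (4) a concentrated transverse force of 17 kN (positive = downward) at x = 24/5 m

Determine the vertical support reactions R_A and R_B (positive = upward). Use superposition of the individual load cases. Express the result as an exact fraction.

Load 1 — applied couple M₀=16 kN·m at a=8 m (b=L-a=4):
  R_A = M₀/L = 16/12 = 4/3 kN
  R_B = -M₀/L = -16/12 = -4/3 kN
Load 2 — uniform load w=19 kN/m over full span:
  R_A = wL/2 = 19·12/2 = 114 kN
  R_B = wL/2 = 19·12/2 = 114 kN
Load 3 — point force P=11 kN at a=36/5 m (b=L-a=24/5):
  R_A = Pb/L = 11·(24/5)/12 = 22/5 kN
  R_B = Pa/L = 11·(36/5)/12 = 33/5 kN
Load 4 — point force P=17 kN at a=24/5 m (b=L-a=36/5):
  R_A = Pb/L = 17·(36/5)/12 = 51/5 kN
  R_B = Pa/L = 17·(24/5)/12 = 34/5 kN
Superposition: R_A = 1949/15 kN, R_B = 1891/15 kN

R_A = 1949/15 kN, R_B = 1891/15 kN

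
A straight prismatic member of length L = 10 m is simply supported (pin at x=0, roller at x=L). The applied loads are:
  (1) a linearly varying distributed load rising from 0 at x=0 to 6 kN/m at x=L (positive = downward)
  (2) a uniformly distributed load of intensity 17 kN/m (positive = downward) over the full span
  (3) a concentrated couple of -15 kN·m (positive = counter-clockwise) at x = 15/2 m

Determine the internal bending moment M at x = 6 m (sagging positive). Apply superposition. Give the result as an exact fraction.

M(6) = 1167/5 kN·m

Load 1 — triangular load w₀=6 kN/m (0→w₀ over full span):
  M_1 = w₀Lx/6 - w₀x³/(6L) = 6·10·6/6 - 6·6³/(6·10) = 192/5 kN·m
Load 2 — uniform load w=17 kN/m over full span:
  M_2 = wx(L-x)/2 = 17·6·(10-6)/2 = 204 kN·m
Load 3 — applied couple M₀=-15 kN·m at a=15/2 m (b=L-a=5/2):
  M_3 = M₀x/L  [x≤a] = (-15)·6/10 = -9 kN·m
Superposition: M = Σ M_i = 1167/5 kN·m ≈ 233.400000 kN·m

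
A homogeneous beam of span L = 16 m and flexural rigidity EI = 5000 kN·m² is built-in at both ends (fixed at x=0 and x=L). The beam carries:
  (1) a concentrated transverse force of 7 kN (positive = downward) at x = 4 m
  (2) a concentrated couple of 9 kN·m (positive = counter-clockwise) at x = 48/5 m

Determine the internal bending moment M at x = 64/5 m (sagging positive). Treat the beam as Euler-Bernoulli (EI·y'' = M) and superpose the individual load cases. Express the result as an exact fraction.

M(64/5) = -1631/500 kN·m

Load 1 — point force P=7 kN at a=4 m (b=L-a=12):
  M_1 = Pa²(a+3b)(L-x)/L³ - Pa²b/L²  [x>a] = 7·4²·(4+3·12)·(16-(64/5))/16³ - 7·4²·12/16² = -7/4 kN·m
Load 2 — applied couple M₀=9 kN·m at a=48/5 m (b=L-a=32/5):
  M_2 = R_Ax - M_A - M₀  [x>a] with R_A=81/100, M_A=72/25 = (81/100)·(64/5) - (72/25) - 9 = -189/125 kN·m
Superposition: M = Σ M_i = -1631/500 kN·m ≈ -3.262000 kN·m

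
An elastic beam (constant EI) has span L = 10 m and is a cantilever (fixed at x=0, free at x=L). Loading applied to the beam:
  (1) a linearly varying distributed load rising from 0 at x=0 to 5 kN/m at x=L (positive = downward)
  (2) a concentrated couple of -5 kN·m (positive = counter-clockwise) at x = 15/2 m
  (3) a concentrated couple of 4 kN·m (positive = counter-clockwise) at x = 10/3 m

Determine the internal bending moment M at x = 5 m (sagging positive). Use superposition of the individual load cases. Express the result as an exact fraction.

Load 1 — triangular load w₀=5 kN/m (0→w₀ over full span):
  M_1 = w₀Lx/2 - w₀L²/3 - w₀x³/(6L) = 5·10·5/2 - 5·10²/3 - 5·5³/(6·10) = -625/12 kN·m
Load 2 — applied couple M₀=-5 kN·m at a=15/2 m (b=L-a=5/2):
  M_2 = M₀  [x≤a] = (-5) = -5 kN·m
Load 3 — applied couple M₀=4 kN·m at a=10/3 m (b=L-a=20/3):
  M_3 = 0  [x>a] = 0 kN·m
Superposition: M = Σ M_i = -685/12 kN·m ≈ -57.083333 kN·m

M(5) = -685/12 kN·m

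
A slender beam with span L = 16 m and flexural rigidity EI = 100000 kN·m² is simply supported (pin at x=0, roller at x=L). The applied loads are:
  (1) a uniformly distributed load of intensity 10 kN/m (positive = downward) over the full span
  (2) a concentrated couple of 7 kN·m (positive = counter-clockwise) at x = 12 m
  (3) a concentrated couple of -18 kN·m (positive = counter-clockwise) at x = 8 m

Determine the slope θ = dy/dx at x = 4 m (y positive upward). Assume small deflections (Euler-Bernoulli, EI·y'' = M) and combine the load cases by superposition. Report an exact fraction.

Load 1 — uniform load w=10 kN/m over full span:
  θ_1 = -w(L³-6Lx²+4x³)/(24EI) = -10·(16³-6·16·4²+4·4³)/(24·100000) = -22/1875 rad
Load 2 — applied couple M₀=7 kN·m at a=12 m (b=L-a=4):
  θ_2 = (M₀x²/(2L)+C₁)/EI  [x≤a] with C₁=M₀(3b²-L²)/(6L)=-91/6 = (7·4²/(2·16)+(-91/6))/100000 = -7/60000 rad
Load 3 — applied couple M₀=-18 kN·m at a=8 m (b=L-a=8):
  θ_3 = (M₀x²/(2L)+C₁)/EI  [x≤a] with C₁=M₀(3b²-L²)/(6L)=12 = ((-18)·4²/(2·16)+12)/100000 = 3/100000 rad
Superposition: θ = Σ θ_i = -591/50000 rad ≈ -0.011820 rad

θ(4) = -591/50000 rad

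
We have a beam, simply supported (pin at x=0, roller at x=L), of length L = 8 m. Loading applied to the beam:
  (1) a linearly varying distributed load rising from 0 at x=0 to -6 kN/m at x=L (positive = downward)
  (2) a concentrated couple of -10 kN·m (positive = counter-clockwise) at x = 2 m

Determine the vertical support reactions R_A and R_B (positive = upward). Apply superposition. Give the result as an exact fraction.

R_A = -37/4 kN, R_B = -59/4 kN

Load 1 — triangular load w₀=-6 kN/m (0→w₀ over full span):
  R_A = w₀L/6 = (-6)·8/6 = -8 kN
  R_B = w₀L/3 = (-6)·8/3 = -16 kN
Load 2 — applied couple M₀=-10 kN·m at a=2 m (b=L-a=6):
  R_A = M₀/L = (-10)/8 = -5/4 kN
  R_B = -M₀/L = -(-10)/8 = 5/4 kN
Superposition: R_A = -37/4 kN, R_B = -59/4 kN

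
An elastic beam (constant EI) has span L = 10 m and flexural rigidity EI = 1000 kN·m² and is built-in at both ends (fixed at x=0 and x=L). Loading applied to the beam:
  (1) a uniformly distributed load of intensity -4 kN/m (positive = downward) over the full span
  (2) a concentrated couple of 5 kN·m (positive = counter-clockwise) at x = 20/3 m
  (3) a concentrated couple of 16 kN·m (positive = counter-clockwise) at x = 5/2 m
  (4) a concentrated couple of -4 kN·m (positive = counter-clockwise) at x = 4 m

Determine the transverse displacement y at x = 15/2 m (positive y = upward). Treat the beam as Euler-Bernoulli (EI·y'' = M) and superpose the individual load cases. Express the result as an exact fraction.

Load 1 — uniform load w=-4 kN/m over full span:
  y_1 = -wx²(L-x)²/(24EI) = -(-4)·(15/2)²·(10-(15/2))²/(24·1000) = 15/256 m
Load 2 — applied couple M₀=5 kN·m at a=20/3 m (b=L-a=10/3):
  y_2 = (R_Ax³/6 - M_Ax²/2 - M₀(x-a)²/2)/EI  [x>a] with R_A=2/3, M_A=5/3 = ((2/3)·(15/2)³/6 - (5/3)·(15/2)²/2 - 5·((15/2)-(20/3))²/2)/1000 = -1/576 m
Load 3 — applied couple M₀=16 kN·m at a=5/2 m (b=L-a=15/2):
  y_3 = (R_Ax³/6 - M_Ax²/2 - M₀(x-a)²/2)/EI  [x>a] with R_A=9/5, M_A=-3 = ((9/5)·(15/2)³/6 - (-3)·(15/2)²/2 - 16·((15/2)-(5/2))²/2)/1000 = 7/640 m
Load 4 — applied couple M₀=-4 kN·m at a=4 m (b=L-a=6):
  y_4 = (R_Ax³/6 - M_Ax²/2 - M₀(x-a)²/2)/EI  [x>a] with R_A=-72/125, M_A=-12/25 = ((-72/125)·(15/2)³/6 - (-12/25)·(15/2)²/2 - (-4)·((15/2)-4)²/2)/1000 = -1/400 m
Superposition: y = Σ y_i = 3761/57600 m ≈ 0.065295 m

y(15/2) = 3761/57600 m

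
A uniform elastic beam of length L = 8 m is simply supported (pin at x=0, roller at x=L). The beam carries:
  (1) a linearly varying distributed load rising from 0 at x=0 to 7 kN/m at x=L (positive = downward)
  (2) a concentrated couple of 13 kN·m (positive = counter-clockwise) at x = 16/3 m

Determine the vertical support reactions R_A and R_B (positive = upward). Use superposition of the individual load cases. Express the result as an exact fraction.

Load 1 — triangular load w₀=7 kN/m (0→w₀ over full span):
  R_A = w₀L/6 = 7·8/6 = 28/3 kN
  R_B = w₀L/3 = 7·8/3 = 56/3 kN
Load 2 — applied couple M₀=13 kN·m at a=16/3 m (b=L-a=8/3):
  R_A = M₀/L = 13/8 kN
  R_B = -M₀/L = -13/8 kN
Superposition: R_A = 263/24 kN, R_B = 409/24 kN

R_A = 263/24 kN, R_B = 409/24 kN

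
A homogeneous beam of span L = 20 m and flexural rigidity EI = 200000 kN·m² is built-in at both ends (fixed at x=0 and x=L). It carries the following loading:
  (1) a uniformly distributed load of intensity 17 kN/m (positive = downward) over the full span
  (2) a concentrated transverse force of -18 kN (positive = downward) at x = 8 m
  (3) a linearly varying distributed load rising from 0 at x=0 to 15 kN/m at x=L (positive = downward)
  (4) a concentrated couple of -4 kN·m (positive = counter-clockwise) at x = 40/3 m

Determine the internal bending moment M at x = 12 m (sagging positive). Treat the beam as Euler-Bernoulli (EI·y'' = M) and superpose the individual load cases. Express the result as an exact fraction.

Load 1 — uniform load w=17 kN/m over full span:
  M_1 = wLx/2 - wL²/12 - wx²/2 = 17·20·12/2 - 17·20²/12 - 17·12²/2 = 748/3 kN·m
Load 2 — point force P=-18 kN at a=8 m (b=L-a=12):
  M_2 = Pa²(a+3b)(L-x)/L³ - Pa²b/L²  [x>a] = (-18)·8²·(8+3·12)·(20-12)/20³ - (-18)·8²·12/20² = -2016/125 kN·m
Load 3 — triangular load w₀=15 kN/m (0→w₀ over full span):
  M_3 = 3w₀Lx/20 - w₀L²/30 - w₀x³/(6L) = 3·15·20·12/20 - 15·20²/30 - 15·12³/(6·20) = 124 kN·m
Load 4 — applied couple M₀=-4 kN·m at a=40/3 m (b=L-a=20/3):
  M_4 = R_Ax - M_A  [x≤a] with R_A=-4/15, M_A=-4/3 = (-4/15)·12 - (-4/3) = -28/15 kN·m
Superposition: M = Σ M_i = 133252/375 kN·m ≈ 355.338667 kN·m

M(12) = 133252/375 kN·m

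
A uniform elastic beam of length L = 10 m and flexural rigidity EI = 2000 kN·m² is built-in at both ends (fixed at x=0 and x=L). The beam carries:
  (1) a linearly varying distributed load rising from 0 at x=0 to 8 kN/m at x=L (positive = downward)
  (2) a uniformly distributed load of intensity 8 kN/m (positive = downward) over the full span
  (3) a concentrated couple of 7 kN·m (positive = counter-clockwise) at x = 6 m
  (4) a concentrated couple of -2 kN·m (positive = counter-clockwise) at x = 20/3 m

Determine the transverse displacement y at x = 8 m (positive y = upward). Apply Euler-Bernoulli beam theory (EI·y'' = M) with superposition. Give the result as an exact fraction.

Load 1 — triangular load w₀=8 kN/m (0→w₀ over full span):
  y_1 = -w₀x²(L-x)²(x+2L)/(120LEI) = -8·8²·(10-8)²·(8+2·10)/(120·10·2000) = -224/9375 m
Load 2 — uniform load w=8 kN/m over full span:
  y_2 = -wx²(L-x)²/(24EI) = -8·8²·(10-8)²/(24·2000) = -16/375 m
Load 3 — applied couple M₀=7 kN·m at a=6 m (b=L-a=4):
  y_3 = (R_Ax³/6 - M_Ax²/2 - M₀(x-a)²/2)/EI  [x>a] with R_A=126/125, M_A=56/25 = ((126/125)·8³/6 - (56/25)·8²/2 - 7·(8-6)²/2)/2000 = 21/125000 m
Load 4 — applied couple M₀=-2 kN·m at a=20/3 m (b=L-a=10/3):
  y_4 = (R_Ax³/6 - M_Ax²/2 - M₀(x-a)²/2)/EI  [x>a] with R_A=-4/15, M_A=-2/3 = ((-4/15)·8³/6 - (-2/3)·8²/2 - (-2)·(8-(20/3))²/2)/2000 = 1/5625 m
Superposition: y = Σ y_i = -74491/1125000 m ≈ -0.066214 m

y(8) = -74491/1125000 m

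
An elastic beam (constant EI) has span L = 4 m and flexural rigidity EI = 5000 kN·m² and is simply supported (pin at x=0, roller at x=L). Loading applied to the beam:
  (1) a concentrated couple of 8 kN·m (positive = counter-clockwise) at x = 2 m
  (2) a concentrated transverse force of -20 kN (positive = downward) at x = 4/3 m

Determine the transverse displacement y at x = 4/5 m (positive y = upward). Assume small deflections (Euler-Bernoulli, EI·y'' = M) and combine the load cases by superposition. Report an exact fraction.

y(4/5) = 17426/6328125 m

Load 1 — applied couple M₀=8 kN·m at a=2 m (b=L-a=2):
  y_1 = (M₀x³/(6L)+C₁x)/EI  [x≤a] with C₁=M₀(3b²-L²)/(6L)=-4/3 = (8·(4/5)³/(6·4)+(-4/3)·(4/5))/5000 = -14/78125 m
Load 2 — point force P=-20 kN at a=4/3 m (b=L-a=8/3):
  y_2 = -Pbx(L²-b²-x²)/(6LEI)  [x≤a] = -(-20)·(8/3)·(4/5)·(4²-(8/3)²-(4/5)²)/(6·4·5000) = 3712/1265625 m
Superposition: y = Σ y_i = 17426/6328125 m ≈ 0.002754 m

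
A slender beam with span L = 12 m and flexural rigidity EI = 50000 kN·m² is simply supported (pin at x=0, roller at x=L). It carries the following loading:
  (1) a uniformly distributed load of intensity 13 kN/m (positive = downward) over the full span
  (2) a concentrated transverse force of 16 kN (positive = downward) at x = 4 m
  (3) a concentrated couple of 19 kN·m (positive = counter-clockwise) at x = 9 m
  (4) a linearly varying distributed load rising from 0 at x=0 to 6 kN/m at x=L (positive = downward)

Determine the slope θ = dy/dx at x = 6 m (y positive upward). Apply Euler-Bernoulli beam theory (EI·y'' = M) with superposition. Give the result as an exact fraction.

Load 1 — uniform load w=13 kN/m over full span:
  θ_1 = -w(L³-6Lx²+4x³)/(24EI) = -13·(12³-6·12·6²+4·6³)/(24·50000) = 0 rad
Load 2 — point force P=16 kN at a=4 m (b=L-a=8):
  θ_2 = -Pa(2L²-6Lx+3x²+a²)/(6LEI)  [x>a] = -16·4·(2·12²-6·12·6+3·6²+4²)/(6·12·50000) = 2/5625 rad
Load 3 — applied couple M₀=19 kN·m at a=9 m (b=L-a=3):
  θ_3 = (M₀x²/(2L)+C₁)/EI  [x≤a] with C₁=M₀(3b²-L²)/(6L)=-247/8 = (19·6²/(2·12)+(-247/8))/50000 = -19/400000 rad
Load 4 — triangular load w₀=6 kN/m (0→w₀ over full span):
  θ_4 = -w₀(7L⁴-30L²x²+15x⁴)/(360LEI) = -6·(7·12⁴-30·12²·6²+15·6⁴)/(360·12·50000) = -63/250000 rad
Superposition: θ = Σ θ_i = 1009/18000000 rad ≈ 0.000056 rad

θ(6) = 1009/18000000 rad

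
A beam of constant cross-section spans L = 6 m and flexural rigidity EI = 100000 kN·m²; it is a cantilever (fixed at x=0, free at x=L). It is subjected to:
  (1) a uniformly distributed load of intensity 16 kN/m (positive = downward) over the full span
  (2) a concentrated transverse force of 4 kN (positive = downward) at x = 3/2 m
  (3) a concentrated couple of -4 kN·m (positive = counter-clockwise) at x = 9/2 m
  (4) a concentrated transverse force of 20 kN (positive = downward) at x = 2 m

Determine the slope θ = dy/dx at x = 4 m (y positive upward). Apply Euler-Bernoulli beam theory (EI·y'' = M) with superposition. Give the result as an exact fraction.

θ(4) = -3691/600000 rad

Load 1 — uniform load w=16 kN/m over full span:
  θ_1 = -wx(x²-3Lx+3L²)/(6EI) = -16·4·(4²-3·6·4+3·6²)/(6·100000) = -52/9375 rad
Load 2 — point force P=4 kN at a=3/2 m (b=L-a=9/2):
  θ_2 = -Pa²/(2EI)  [x>a] = -4·(3/2)²/(2·100000) = -9/200000 rad
Load 3 — applied couple M₀=-4 kN·m at a=9/2 m (b=L-a=3/2):
  θ_3 = M₀x/EI  [x≤a] = (-4)·4/100000 = -1/6250 rad
Load 4 — point force P=20 kN at a=2 m (b=L-a=4):
  θ_4 = -Pa²/(2EI)  [x>a] = -20·2²/(2·100000) = -1/2500 rad
Superposition: θ = Σ θ_i = -3691/600000 rad ≈ -0.006152 rad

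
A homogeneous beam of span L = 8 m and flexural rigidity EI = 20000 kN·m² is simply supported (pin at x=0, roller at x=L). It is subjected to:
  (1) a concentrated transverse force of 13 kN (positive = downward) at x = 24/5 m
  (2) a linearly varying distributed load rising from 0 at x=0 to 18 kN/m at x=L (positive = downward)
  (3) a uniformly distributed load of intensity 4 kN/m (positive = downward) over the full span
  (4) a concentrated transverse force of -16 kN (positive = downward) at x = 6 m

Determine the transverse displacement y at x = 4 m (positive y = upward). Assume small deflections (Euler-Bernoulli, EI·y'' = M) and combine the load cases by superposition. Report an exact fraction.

y(4) = -8284/234375 m

Load 1 — point force P=13 kN at a=24/5 m (b=L-a=16/5):
  y_1 = -Pbx(L²-b²-x²)/(6LEI)  [x≤a] = -13·(16/5)·4·(8²-(16/5)²-4²)/(6·8·20000) = -1534/234375 m
Load 2 — triangular load w₀=18 kN/m (0→w₀ over full span):
  y_2 = -w₀x(7L⁴-10L²x²+3x⁴)/(360LEI) = -18·4·(7·8⁴-10·8²·4²+3·4⁴)/(360·8·20000) = -3/125 m
Load 3 — uniform load w=4 kN/m over full span:
  y_3 = -wx(L³-2Lx²+x³)/(24EI) = -4·4·(8³-2·8·4²+4³)/(24·20000) = -4/375 m
Load 4 — point force P=-16 kN at a=6 m (b=L-a=2):
  y_4 = -Pbx(L²-b²-x²)/(6LEI)  [x≤a] = -(-16)·2·4·(8²-2²-4²)/(6·8·20000) = 11/1875 m
Superposition: y = Σ y_i = -8284/234375 m ≈ -0.035345 m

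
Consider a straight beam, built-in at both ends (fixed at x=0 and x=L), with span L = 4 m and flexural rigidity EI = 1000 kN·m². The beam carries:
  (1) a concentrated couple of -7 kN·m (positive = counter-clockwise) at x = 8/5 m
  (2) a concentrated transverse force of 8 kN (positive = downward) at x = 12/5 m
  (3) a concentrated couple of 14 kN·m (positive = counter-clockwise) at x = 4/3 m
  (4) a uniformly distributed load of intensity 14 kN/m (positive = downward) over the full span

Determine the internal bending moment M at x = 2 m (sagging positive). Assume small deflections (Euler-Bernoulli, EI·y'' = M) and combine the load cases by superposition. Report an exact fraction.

M(2) = 752/75 kN·m

Load 1 — applied couple M₀=-7 kN·m at a=8/5 m (b=L-a=12/5):
  M_1 = R_Ax - M_A - M₀  [x>a] with R_A=-63/25, M_A=-21/25 = (-63/25)·2 - (-21/25) - (-7) = 14/5 kN·m
Load 2 — point force P=8 kN at a=12/5 m (b=L-a=8/5):
  M_2 = Pb²(3a+b)x/L³ - Pab²/L²  [x≤a] = 8·(8/5)²·(3·(12/5)+(8/5))·2/4³ - 8·(12/5)·(8/5)²/4² = 64/25 kN·m
Load 3 — applied couple M₀=14 kN·m at a=4/3 m (b=L-a=8/3):
  M_3 = R_Ax - M_A - M₀  [x>a] with R_A=14/3, M_A=0 = (14/3)·2 - 0 - 14 = -14/3 kN·m
Load 4 — uniform load w=14 kN/m over full span:
  M_4 = wLx/2 - wL²/12 - wx²/2 = 14·4·2/2 - 14·4²/12 - 14·2²/2 = 28/3 kN·m
Superposition: M = Σ M_i = 752/75 kN·m ≈ 10.026667 kN·m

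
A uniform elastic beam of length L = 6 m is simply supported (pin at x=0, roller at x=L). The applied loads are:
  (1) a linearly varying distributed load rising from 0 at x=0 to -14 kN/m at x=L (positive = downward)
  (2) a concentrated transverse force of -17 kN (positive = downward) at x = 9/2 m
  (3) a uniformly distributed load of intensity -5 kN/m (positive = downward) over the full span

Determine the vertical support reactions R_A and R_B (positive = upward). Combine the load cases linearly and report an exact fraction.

Load 1 — triangular load w₀=-14 kN/m (0→w₀ over full span):
  R_A = w₀L/6 = (-14)·6/6 = -14 kN
  R_B = w₀L/3 = (-14)·6/3 = -28 kN
Load 2 — point force P=-17 kN at a=9/2 m (b=L-a=3/2):
  R_A = Pb/L = (-17)·(3/2)/6 = -17/4 kN
  R_B = Pa/L = (-17)·(9/2)/6 = -51/4 kN
Load 3 — uniform load w=-5 kN/m over full span:
  R_A = wL/2 = (-5)·6/2 = -15 kN
  R_B = wL/2 = (-5)·6/2 = -15 kN
Superposition: R_A = -133/4 kN, R_B = -223/4 kN

R_A = -133/4 kN, R_B = -223/4 kN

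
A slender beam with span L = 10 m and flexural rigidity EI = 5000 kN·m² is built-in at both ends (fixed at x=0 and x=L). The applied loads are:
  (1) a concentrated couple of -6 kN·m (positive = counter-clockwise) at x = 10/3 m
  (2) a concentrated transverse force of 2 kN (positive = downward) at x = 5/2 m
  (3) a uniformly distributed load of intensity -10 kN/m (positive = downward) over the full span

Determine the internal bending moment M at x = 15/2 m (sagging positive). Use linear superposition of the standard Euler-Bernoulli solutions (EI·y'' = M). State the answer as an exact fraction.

Load 1 — applied couple M₀=-6 kN·m at a=10/3 m (b=L-a=20/3):
  M_1 = R_Ax - M_A - M₀  [x>a] with R_A=-4/5, M_A=0 = (-4/5)·(15/2) - 0 - (-6) = 0 kN·m
Load 2 — point force P=2 kN at a=5/2 m (b=L-a=15/2):
  M_2 = Pa²(a+3b)(L-x)/L³ - Pa²b/L²  [x>a] = 2·(5/2)²·((5/2)+3·(15/2))·(10-(15/2))/10³ - 2·(5/2)²·(15/2)/10² = -5/32 kN·m
Load 3 — uniform load w=-10 kN/m over full span:
  M_3 = wLx/2 - wL²/12 - wx²/2 = (-10)·10·(15/2)/2 - (-10)·10²/12 - (-10)·(15/2)²/2 = -125/12 kN·m
Superposition: M = Σ M_i = -1015/96 kN·m ≈ -10.572917 kN·m

M(15/2) = -1015/96 kN·m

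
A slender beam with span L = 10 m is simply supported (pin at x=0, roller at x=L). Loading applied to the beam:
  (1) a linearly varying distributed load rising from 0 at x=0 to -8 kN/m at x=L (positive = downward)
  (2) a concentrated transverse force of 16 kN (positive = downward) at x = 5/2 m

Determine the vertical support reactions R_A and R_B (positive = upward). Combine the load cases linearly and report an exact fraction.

Load 1 — triangular load w₀=-8 kN/m (0→w₀ over full span):
  R_A = w₀L/6 = (-8)·10/6 = -40/3 kN
  R_B = w₀L/3 = (-8)·10/3 = -80/3 kN
Load 2 — point force P=16 kN at a=5/2 m (b=L-a=15/2):
  R_A = Pb/L = 16·(15/2)/10 = 12 kN
  R_B = Pa/L = 16·(5/2)/10 = 4 kN
Superposition: R_A = -4/3 kN, R_B = -68/3 kN

R_A = -4/3 kN, R_B = -68/3 kN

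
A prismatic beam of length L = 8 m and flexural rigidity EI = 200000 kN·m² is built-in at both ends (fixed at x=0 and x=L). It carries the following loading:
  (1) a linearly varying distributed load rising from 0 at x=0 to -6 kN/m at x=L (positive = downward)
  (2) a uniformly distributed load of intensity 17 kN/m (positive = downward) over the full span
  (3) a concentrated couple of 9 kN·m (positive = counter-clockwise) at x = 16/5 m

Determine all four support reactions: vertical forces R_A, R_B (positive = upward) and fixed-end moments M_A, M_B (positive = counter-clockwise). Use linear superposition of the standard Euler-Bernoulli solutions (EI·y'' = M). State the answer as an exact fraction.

Load 1 — triangular load w₀=-6 kN/m (0→w₀ over full span):
  R_A = 3w₀L/20 = 3·(-6)·8/20 = -36/5 kN
  M_A = w₀L²/30 = (-6)·8²/30 = -64/5 kN·m
  R_B = 7w₀L/20 = 7·(-6)·8/20 = -84/5 kN
  M_B = -w₀L²/20 = -(-6)·8²/20 = 96/5 kN·m
Load 2 — uniform load w=17 kN/m over full span:
  R_A = wL/2 = 17·8/2 = 68 kN
  M_A = wL²/12 = 17·8²/12 = 272/3 kN·m
  R_B = wL/2 = 17·8/2 = 68 kN
  M_B = -wL²/12 = -17·8²/12 = -272/3 kN·m
Load 3 — applied couple M₀=9 kN·m at a=16/5 m (b=L-a=24/5):
  R_A = 6M₀ab/L³ = 6·9·(16/5)·(24/5)/8³ = 81/50 kN
  M_A = M₀b(2a-b)/L² = 9·(24/5)·(2·(16/5)-(24/5))/8² = 27/25 kN·m
  R_B = -6M₀ab/L³ = -6·9·(16/5)·(24/5)/8³ = -81/50 kN
  M_B = M₀a(2b-a)/L² = 9·(16/5)·(2·(24/5)-(16/5))/8² = 72/25 kN·m
Superposition: R_A = 3121/50 kN, M_A = 5921/75 kN·m, R_B = 2479/50 kN, M_B = -5144/75 kN·m

R_A = 3121/50 kN, M_A = 5921/75 kN·m, R_B = 2479/50 kN, M_B = -5144/75 kN·m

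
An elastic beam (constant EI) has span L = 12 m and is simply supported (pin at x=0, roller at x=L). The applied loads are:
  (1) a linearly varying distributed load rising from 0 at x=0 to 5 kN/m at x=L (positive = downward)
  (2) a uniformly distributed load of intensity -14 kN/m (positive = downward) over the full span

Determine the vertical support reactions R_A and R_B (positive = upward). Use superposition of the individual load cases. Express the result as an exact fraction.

Load 1 — triangular load w₀=5 kN/m (0→w₀ over full span):
  R_A = w₀L/6 = 5·12/6 = 10 kN
  R_B = w₀L/3 = 5·12/3 = 20 kN
Load 2 — uniform load w=-14 kN/m over full span:
  R_A = wL/2 = (-14)·12/2 = -84 kN
  R_B = wL/2 = (-14)·12/2 = -84 kN
Superposition: R_A = -74 kN, R_B = -64 kN

R_A = -74 kN, R_B = -64 kN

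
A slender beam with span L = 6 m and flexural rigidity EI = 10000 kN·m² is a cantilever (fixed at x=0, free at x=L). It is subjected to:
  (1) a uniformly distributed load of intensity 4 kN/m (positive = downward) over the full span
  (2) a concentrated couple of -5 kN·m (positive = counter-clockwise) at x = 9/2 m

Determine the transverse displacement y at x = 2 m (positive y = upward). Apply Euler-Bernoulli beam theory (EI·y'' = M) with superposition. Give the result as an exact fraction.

Load 1 — uniform load w=4 kN/m over full span:
  y_1 = -wx²(x²-4Lx+6L²)/(24EI) = -4·2²·(2²-4·6·2+6·6²)/(24·10000) = -43/3750 m
Load 2 — applied couple M₀=-5 kN·m at a=9/2 m (b=L-a=3/2):
  y_2 = M₀x²/(2EI)  [x≤a] = (-5)·2²/(2·10000) = -1/1000 m
Superposition: y = Σ y_i = -187/15000 m ≈ -0.012467 m

y(2) = -187/15000 m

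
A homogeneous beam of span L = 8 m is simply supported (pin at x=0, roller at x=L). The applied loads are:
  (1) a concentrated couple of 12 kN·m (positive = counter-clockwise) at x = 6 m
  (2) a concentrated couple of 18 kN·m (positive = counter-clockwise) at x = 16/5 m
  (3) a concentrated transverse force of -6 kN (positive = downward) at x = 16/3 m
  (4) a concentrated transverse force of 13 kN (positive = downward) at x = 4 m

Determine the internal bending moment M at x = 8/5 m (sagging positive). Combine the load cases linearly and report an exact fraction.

Load 1 — applied couple M₀=12 kN·m at a=6 m (b=L-a=2):
  M_1 = M₀x/L  [x≤a] = 12·(8/5)/8 = 12/5 kN·m
Load 2 — applied couple M₀=18 kN·m at a=16/5 m (b=L-a=24/5):
  M_2 = M₀x/L  [x≤a] = 18·(8/5)/8 = 18/5 kN·m
Load 3 — point force P=-6 kN at a=16/3 m (b=L-a=8/3):
  M_3 = Pbx/L  [x≤a] = (-6)·(8/3)·(8/5)/8 = -16/5 kN·m
Load 4 — point force P=13 kN at a=4 m (b=L-a=4):
  M_4 = Pbx/L  [x≤a] = 13·4·(8/5)/8 = 52/5 kN·m
Superposition: M = Σ M_i = 66/5 kN·m ≈ 13.200000 kN·m

M(8/5) = 66/5 kN·m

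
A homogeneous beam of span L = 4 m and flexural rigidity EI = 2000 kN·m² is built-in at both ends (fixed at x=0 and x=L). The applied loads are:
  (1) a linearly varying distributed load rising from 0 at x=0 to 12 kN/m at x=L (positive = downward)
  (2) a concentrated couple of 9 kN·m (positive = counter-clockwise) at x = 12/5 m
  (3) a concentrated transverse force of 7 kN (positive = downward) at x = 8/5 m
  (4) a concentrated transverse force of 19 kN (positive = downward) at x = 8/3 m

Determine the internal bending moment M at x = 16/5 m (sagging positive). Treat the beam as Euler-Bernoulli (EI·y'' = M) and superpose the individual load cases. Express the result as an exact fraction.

Load 1 — triangular load w₀=12 kN/m (0→w₀ over full span):
  M_1 = 3w₀Lx/20 - w₀L²/30 - w₀x³/(6L) = 3·12·4·(16/5)/20 - 12·4²/30 - 12·(16/5)³/(6·4) = 32/125 kN·m
Load 2 — applied couple M₀=9 kN·m at a=12/5 m (b=L-a=8/5):
  M_2 = R_Ax - M_A - M₀  [x>a] with R_A=81/25, M_A=72/25 = (81/25)·(16/5) - (72/25) - 9 = -189/125 kN·m
Load 3 — point force P=7 kN at a=8/5 m (b=L-a=12/5):
  M_3 = Pa²(a+3b)(L-x)/L³ - Pa²b/L²  [x>a] = 7·(8/5)²·((8/5)+3·(12/5))·(4-(16/5))/4³ - 7·(8/5)²·(12/5)/4² = -448/625 kN·m
Load 4 — point force P=19 kN at a=8/3 m (b=L-a=4/3):
  M_4 = Pa²(a+3b)(L-x)/L³ - Pa²b/L²  [x>a] = 19·(8/3)²·((8/3)+3·(4/3))·(4-(16/5))/4³ - 19·(8/3)²·(4/3)/4² = 0 kN·m
Superposition: M = Σ M_i = -1233/625 kN·m ≈ -1.972800 kN·m

M(16/5) = -1233/625 kN·m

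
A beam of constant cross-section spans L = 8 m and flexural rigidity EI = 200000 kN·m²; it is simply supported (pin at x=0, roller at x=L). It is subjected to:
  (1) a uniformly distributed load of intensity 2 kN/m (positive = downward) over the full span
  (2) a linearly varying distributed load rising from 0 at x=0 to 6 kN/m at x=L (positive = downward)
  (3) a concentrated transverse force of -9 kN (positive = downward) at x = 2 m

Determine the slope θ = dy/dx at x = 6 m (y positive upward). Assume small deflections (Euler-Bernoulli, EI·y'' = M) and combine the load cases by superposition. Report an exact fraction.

θ(6) = 551/2000000 rad

Load 1 — uniform load w=2 kN/m over full span:
  θ_1 = -w(L³-6Lx²+4x³)/(24EI) = -2·(8³-6·8·6²+4·6³)/(24·200000) = 11/75000 rad
Load 2 — triangular load w₀=6 kN/m (0→w₀ over full span):
  θ_2 = -w₀(7L⁴-30L²x²+15x⁴)/(360LEI) = -6·(7·8⁴-30·8²·6²+15·6⁴)/(360·8·200000) = 1313/6000000 rad
Load 3 — point force P=-9 kN at a=2 m (b=L-a=6):
  θ_3 = -Pa(2L²-6Lx+3x²+a²)/(6LEI)  [x>a] = -(-9)·2·(2·8²-6·8·6+3·6²+2²)/(6·8·200000) = -9/100000 rad
Superposition: θ = Σ θ_i = 551/2000000 rad ≈ 0.000275 rad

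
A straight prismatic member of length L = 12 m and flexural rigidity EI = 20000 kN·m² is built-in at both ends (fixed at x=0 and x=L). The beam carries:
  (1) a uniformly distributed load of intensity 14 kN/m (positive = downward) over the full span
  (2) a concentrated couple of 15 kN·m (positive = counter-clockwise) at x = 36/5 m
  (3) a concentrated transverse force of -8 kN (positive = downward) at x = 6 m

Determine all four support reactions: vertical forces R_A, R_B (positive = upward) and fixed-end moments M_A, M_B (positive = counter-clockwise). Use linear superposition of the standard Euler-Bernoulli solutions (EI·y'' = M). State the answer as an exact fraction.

Load 1 — uniform load w=14 kN/m over full span:
  R_A = wL/2 = 14·12/2 = 84 kN
  M_A = wL²/12 = 14·12²/12 = 168 kN·m
  R_B = wL/2 = 14·12/2 = 84 kN
  M_B = -wL²/12 = -14·12²/12 = -168 kN·m
Load 2 — applied couple M₀=15 kN·m at a=36/5 m (b=L-a=24/5):
  R_A = 6M₀ab/L³ = 6·15·(36/5)·(24/5)/12³ = 9/5 kN
  M_A = M₀b(2a-b)/L² = 15·(24/5)·(2·(36/5)-(24/5))/12² = 24/5 kN·m
  R_B = -6M₀ab/L³ = -6·15·(36/5)·(24/5)/12³ = -9/5 kN
  M_B = M₀a(2b-a)/L² = 15·(36/5)·(2·(24/5)-(36/5))/12² = 9/5 kN·m
Load 3 — point force P=-8 kN at a=6 m (b=L-a=6):
  R_A = Pb²(3a+b)/L³ = (-8)·6²·(3·6+6)/12³ = -4 kN
  M_A = Pab²/L² = (-8)·6·6²/12² = -12 kN·m
  R_B = Pa²(a+3b)/L³ = (-8)·6²·(6+3·6)/12³ = -4 kN
  M_B = -Pa²b/L² = -(-8)·6²·6/12² = 12 kN·m
Superposition: R_A = 409/5 kN, M_A = 804/5 kN·m, R_B = 391/5 kN, M_B = -771/5 kN·m

R_A = 409/5 kN, M_A = 804/5 kN·m, R_B = 391/5 kN, M_B = -771/5 kN·m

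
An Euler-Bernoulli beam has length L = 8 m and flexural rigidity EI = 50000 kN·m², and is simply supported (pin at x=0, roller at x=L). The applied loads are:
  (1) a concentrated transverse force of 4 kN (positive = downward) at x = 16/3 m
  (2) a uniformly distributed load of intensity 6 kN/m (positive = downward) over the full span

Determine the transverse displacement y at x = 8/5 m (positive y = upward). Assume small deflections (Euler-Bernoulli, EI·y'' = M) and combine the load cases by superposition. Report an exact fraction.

Load 1 — point force P=4 kN at a=16/3 m (b=L-a=8/3):
  y_1 = -Pbx(L²-b²-x²)/(6LEI)  [x≤a] = -4·(8/3)·(8/5)·(8²-(8/3)²-(8/5)²)/(6·8·50000) = -12224/31640625 m
Load 2 — uniform load w=6 kN/m over full span:
  y_2 = -wx(L³-2Lx²+x³)/(24EI) = -6·(8/5)·(8³-2·8·(8/5)²+(8/5)³)/(24·50000) = -7424/1953125 m
Superposition: y = Σ y_i = -662464/158203125 m ≈ -0.004187 m

y(8/5) = -662464/158203125 m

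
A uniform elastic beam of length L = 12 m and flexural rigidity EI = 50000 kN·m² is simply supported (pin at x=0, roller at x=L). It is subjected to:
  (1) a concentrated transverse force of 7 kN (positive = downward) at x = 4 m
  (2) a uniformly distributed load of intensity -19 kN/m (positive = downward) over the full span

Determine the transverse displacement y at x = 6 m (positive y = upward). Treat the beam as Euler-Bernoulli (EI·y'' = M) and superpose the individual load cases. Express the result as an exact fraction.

y(6) = 7373/75000 m

Load 1 — point force P=7 kN at a=4 m (b=L-a=8):
  y_1 = -Pa(L-x)(2Lx-a²-x²)/(6LEI)  [x>a] = -7·4·(12-6)·(2·12·6-4²-6²)/(6·12·50000) = -161/37500 m
Load 2 — uniform load w=-19 kN/m over full span:
  y_2 = -wx(L³-2Lx²+x³)/(24EI) = -(-19)·6·(12³-2·12·6²+6³)/(24·50000) = 513/5000 m
Superposition: y = Σ y_i = 7373/75000 m ≈ 0.098307 m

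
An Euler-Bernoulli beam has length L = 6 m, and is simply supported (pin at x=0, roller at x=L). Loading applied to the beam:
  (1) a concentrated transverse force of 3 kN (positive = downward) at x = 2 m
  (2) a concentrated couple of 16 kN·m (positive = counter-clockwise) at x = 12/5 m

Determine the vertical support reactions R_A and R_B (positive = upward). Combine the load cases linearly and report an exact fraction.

R_A = 14/3 kN, R_B = -5/3 kN

Load 1 — point force P=3 kN at a=2 m (b=L-a=4):
  R_A = Pb/L = 3·4/6 = 2 kN
  R_B = Pa/L = 3·2/6 = 1 kN
Load 2 — applied couple M₀=16 kN·m at a=12/5 m (b=L-a=18/5):
  R_A = M₀/L = 16/6 = 8/3 kN
  R_B = -M₀/L = -16/6 = -8/3 kN
Superposition: R_A = 14/3 kN, R_B = -5/3 kN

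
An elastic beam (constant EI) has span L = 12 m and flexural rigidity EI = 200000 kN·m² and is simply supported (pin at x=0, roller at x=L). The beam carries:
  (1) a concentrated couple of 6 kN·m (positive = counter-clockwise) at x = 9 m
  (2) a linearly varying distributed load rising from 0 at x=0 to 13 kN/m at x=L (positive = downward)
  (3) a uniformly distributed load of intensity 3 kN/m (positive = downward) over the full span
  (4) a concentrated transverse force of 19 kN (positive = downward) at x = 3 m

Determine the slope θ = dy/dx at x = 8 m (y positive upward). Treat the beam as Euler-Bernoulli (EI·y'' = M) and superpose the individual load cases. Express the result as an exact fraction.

θ(8) = 140197/72000000 rad

Load 1 — applied couple M₀=6 kN·m at a=9 m (b=L-a=3):
  θ_1 = (M₀x²/(2L)+C₁)/EI  [x≤a] with C₁=M₀(3b²-L²)/(6L)=-39/4 = (6·8²/(2·12)+(-39/4))/200000 = 1/32000 rad
Load 2 — triangular load w₀=13 kN/m (0→w₀ over full span):
  θ_2 = -w₀(7L⁴-30L²x²+15x⁴)/(360LEI) = -13·(7·12⁴-30·12²·8²+15·8⁴)/(360·12·200000) = 1183/1125000 rad
Load 3 — uniform load w=3 kN/m over full span:
  θ_3 = -w(L³-6Lx²+4x³)/(24EI) = -3·(12³-6·12·8²+4·8³)/(24·200000) = 13/25000 rad
Load 4 — point force P=19 kN at a=3 m (b=L-a=9):
  θ_4 = -Pa(2L²-6Lx+3x²+a²)/(6LEI)  [x>a] = -19·3·(2·12²-6·12·8+3·8²+3²)/(6·12·200000) = 551/1600000 rad
Superposition: θ = Σ θ_i = 140197/72000000 rad ≈ 0.001947 rad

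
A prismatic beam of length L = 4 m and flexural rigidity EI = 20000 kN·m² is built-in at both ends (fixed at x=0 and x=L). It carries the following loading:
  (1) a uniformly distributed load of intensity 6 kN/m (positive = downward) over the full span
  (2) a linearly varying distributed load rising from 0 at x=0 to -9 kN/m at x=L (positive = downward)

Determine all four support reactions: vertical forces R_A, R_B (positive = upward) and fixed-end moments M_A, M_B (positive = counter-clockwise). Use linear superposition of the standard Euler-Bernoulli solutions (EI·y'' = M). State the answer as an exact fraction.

Load 1 — uniform load w=6 kN/m over full span:
  R_A = wL/2 = 6·4/2 = 12 kN
  M_A = wL²/12 = 6·4²/12 = 8 kN·m
  R_B = wL/2 = 6·4/2 = 12 kN
  M_B = -wL²/12 = -6·4²/12 = -8 kN·m
Load 2 — triangular load w₀=-9 kN/m (0→w₀ over full span):
  R_A = 3w₀L/20 = 3·(-9)·4/20 = -27/5 kN
  M_A = w₀L²/30 = (-9)·4²/30 = -24/5 kN·m
  R_B = 7w₀L/20 = 7·(-9)·4/20 = -63/5 kN
  M_B = -w₀L²/20 = -(-9)·4²/20 = 36/5 kN·m
Superposition: R_A = 33/5 kN, M_A = 16/5 kN·m, R_B = -3/5 kN, M_B = -4/5 kN·m

R_A = 33/5 kN, M_A = 16/5 kN·m, R_B = -3/5 kN, M_B = -4/5 kN·m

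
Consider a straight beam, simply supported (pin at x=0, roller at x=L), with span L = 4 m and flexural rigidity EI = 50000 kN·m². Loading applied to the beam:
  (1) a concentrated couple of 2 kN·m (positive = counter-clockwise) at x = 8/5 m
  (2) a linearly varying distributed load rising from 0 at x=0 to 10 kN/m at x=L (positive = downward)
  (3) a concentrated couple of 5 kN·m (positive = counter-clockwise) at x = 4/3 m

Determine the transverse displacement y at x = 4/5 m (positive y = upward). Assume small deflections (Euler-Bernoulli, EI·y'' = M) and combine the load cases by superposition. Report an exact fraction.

y(4/5) = -14537/87890625 m

Load 1 — applied couple M₀=2 kN·m at a=8/5 m (b=L-a=12/5):
  y_1 = (M₀x³/(6L)+C₁x)/EI  [x≤a] with C₁=M₀(3b²-L²)/(6L)=8/75 = (2·(4/5)³/(6·4)+(8/75)·(4/5))/50000 = 1/390625 m
Load 2 — triangular load w₀=10 kN/m (0→w₀ over full span):
  y_2 = -w₀x(7L⁴-10L²x²+3x⁴)/(360LEI) = -10·(4/5)·(7·4⁴-10·4²·(4/5)²+3·(4/5)⁴)/(360·4·50000) = -5504/29296875 m
Load 3 — applied couple M₀=5 kN·m at a=4/3 m (b=L-a=8/3):
  y_3 = (M₀x³/(6L)+C₁x)/EI  [x≤a] with C₁=M₀(3b²-L²)/(6L)=10/9 = (5·(4/5)³/(6·4)+(10/9)·(4/5))/50000 = 14/703125 m
Superposition: y = Σ y_i = -14537/87890625 m ≈ -0.000165 m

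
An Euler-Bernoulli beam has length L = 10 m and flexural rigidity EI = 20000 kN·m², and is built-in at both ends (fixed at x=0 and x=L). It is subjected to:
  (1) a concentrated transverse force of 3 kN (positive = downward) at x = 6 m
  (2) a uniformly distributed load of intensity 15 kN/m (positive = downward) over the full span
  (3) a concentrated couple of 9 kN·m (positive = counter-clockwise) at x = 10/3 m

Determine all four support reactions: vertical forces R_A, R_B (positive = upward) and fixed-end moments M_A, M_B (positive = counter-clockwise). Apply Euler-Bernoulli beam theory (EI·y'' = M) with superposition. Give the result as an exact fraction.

Load 1 — point force P=3 kN at a=6 m (b=L-a=4):
  R_A = Pb²(3a+b)/L³ = 3·4²·(3·6+4)/10³ = 132/125 kN
  M_A = Pab²/L² = 3·6·4²/10² = 72/25 kN·m
  R_B = Pa²(a+3b)/L³ = 3·6²·(6+3·4)/10³ = 243/125 kN
  M_B = -Pa²b/L² = -3·6²·4/10² = -108/25 kN·m
Load 2 — uniform load w=15 kN/m over full span:
  R_A = wL/2 = 15·10/2 = 75 kN
  M_A = wL²/12 = 15·10²/12 = 125 kN·m
  R_B = wL/2 = 15·10/2 = 75 kN
  M_B = -wL²/12 = -15·10²/12 = -125 kN·m
Load 3 — applied couple M₀=9 kN·m at a=10/3 m (b=L-a=20/3):
  R_A = 6M₀ab/L³ = 6·9·(10/3)·(20/3)/10³ = 6/5 kN
  M_A = M₀b(2a-b)/L² = 9·(20/3)·(2·(10/3)-(20/3))/10² = 0 kN·m
  R_B = -6M₀ab/L³ = -6·9·(10/3)·(20/3)/10³ = -6/5 kN
  M_B = M₀a(2b-a)/L² = 9·(10/3)·(2·(20/3)-(10/3))/10² = 3 kN·m
Superposition: R_A = 9657/125 kN, M_A = 3197/25 kN·m, R_B = 9468/125 kN, M_B = -3158/25 kN·m

R_A = 9657/125 kN, M_A = 3197/25 kN·m, R_B = 9468/125 kN, M_B = -3158/25 kN·m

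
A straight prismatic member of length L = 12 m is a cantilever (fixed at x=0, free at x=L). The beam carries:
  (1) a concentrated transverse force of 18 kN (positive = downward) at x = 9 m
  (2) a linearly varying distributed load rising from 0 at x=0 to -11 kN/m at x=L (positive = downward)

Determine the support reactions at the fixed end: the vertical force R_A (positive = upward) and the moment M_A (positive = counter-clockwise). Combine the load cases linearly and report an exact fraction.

Load 1 — point force P=18 kN at a=9 m (b=L-a=3):
  R_A = P = 18 kN
  M_A = Pa = 18·9 = 162 kN·m
Load 2 — triangular load w₀=-11 kN/m (0→w₀ over full span):
  R_A = w₀L/2 = (-11)·12/2 = -66 kN
  M_A = w₀L²/3 = (-11)·12²/3 = -528 kN·m
Superposition: R_A = -48 kN, M_A = -366 kN·m

R_A = -48 kN, M_A = -366 kN·m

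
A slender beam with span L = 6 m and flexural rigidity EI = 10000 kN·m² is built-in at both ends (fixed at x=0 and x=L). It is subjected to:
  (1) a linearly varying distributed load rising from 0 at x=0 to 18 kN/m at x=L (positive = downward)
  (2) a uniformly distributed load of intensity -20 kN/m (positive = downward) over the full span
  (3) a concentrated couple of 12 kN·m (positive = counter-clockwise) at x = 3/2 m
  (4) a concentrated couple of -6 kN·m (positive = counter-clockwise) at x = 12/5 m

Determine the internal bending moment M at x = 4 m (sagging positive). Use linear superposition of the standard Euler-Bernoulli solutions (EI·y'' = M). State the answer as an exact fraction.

M(4) = -859/100 kN·m

Load 1 — triangular load w₀=18 kN/m (0→w₀ over full span):
  M_1 = 3w₀Lx/20 - w₀L²/30 - w₀x³/(6L) = 3·18·6·4/20 - 18·6²/30 - 18·4³/(6·6) = 56/5 kN·m
Load 2 — uniform load w=-20 kN/m over full span:
  M_2 = wLx/2 - wL²/12 - wx²/2 = (-20)·6·4/2 - (-20)·6²/12 - (-20)·4²/2 = -20 kN·m
Load 3 — applied couple M₀=12 kN·m at a=3/2 m (b=L-a=9/2):
  M_3 = R_Ax - M_A - M₀  [x>a] with R_A=9/4, M_A=-9/4 = (9/4)·4 - (-9/4) - 12 = -3/4 kN·m
Load 4 — applied couple M₀=-6 kN·m at a=12/5 m (b=L-a=18/5):
  M_4 = R_Ax - M_A - M₀  [x>a] with R_A=-36/25, M_A=-18/25 = (-36/25)·4 - (-18/25) - (-6) = 24/25 kN·m
Superposition: M = Σ M_i = -859/100 kN·m ≈ -8.590000 kN·m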